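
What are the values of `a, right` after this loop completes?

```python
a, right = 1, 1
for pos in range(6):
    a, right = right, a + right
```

Fibonacci: after 6 iterations
`a, right` takes the values: (1, 1) → (1, 2) → (2, 3) → (3, 5) → (5, 8) → (8, 13) → (13, 21)

Answer: 13, 21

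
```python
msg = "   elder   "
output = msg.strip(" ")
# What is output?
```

Trace:
`msg = "   elder   "` → msg = '   elder   '
`output = msg.strip(" ")` → output = 'elder'
So output = 'elder'

Answer: 'elder'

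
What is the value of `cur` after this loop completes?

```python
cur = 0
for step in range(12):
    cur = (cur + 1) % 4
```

Increment mod 4, 12 times = 0
`cur` takes the values: 0 → 1 → 2 → 3 → 0 → 1 → 2 → 3 → 0 → 1 → 2 → 3 → 0

Answer: 0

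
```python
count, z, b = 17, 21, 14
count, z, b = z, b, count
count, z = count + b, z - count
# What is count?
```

Trace:
`count, z, b = 17, 21, 14` → count = 17; z = 21; b = 14
`count, z, b = z, b, count` → count = 21; z = 14; b = 17
`count, z = count + b, z - count` → count = 38; z = -7
So count = 38

Answer: 38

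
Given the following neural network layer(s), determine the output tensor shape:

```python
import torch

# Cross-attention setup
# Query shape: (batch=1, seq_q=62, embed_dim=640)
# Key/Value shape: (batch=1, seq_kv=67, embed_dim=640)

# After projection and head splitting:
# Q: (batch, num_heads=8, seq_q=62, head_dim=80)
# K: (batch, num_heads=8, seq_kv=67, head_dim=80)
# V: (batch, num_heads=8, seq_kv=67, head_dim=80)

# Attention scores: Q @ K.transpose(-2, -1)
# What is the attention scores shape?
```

Input: (1, 62, 640) -> Output: (1, 8, 62, 67)

Answer: (1, 8, 62, 67)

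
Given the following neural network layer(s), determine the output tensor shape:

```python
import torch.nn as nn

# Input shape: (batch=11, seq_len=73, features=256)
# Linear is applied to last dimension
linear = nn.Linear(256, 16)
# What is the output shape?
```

Input: (11, 73, 256) -> Output: (11, 73, 16)

Answer: (11, 73, 16)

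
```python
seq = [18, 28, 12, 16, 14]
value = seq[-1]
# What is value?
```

Trace:
`seq = [18, 28, 12, 16, 14]` → seq = [18, 28, 12, 16, 14]
`value = seq[-1]` → value = 14
So value = 14

Answer: 14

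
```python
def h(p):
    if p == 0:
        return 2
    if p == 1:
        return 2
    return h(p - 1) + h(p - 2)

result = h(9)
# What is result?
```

Build up from base cases: h(0)=2, h(1)=2, h(2)=4, h(3)=6, h(4)=10, h(5)=16, h(6)=26, ..., h(9)=110

Answer: 110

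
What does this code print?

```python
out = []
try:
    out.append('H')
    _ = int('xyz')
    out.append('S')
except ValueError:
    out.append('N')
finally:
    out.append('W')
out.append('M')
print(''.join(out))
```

Execution trace: 'H' (try body) → 'N' (except ValueError) → 'W' (finally) → 'M' (after the try/except). Output: HNWM

Answer: HNWM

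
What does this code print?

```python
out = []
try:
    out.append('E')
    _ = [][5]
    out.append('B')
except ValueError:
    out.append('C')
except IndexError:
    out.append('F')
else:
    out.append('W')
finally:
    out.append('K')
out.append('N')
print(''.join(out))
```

Execution trace: 'E' (try body) → 'F' (except IndexError) → 'K' (finally) → 'N' (after the try/except). Output: EFKN

Answer: EFKN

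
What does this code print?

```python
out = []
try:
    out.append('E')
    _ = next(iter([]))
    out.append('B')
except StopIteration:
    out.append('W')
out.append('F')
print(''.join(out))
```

Execution trace: 'E' (try body) → 'W' (except StopIteration) → 'F' (after the try/except). Output: EWF

Answer: EWF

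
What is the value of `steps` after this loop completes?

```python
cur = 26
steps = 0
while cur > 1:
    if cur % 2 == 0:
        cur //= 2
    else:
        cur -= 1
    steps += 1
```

Steps to reduce 26 to 1
`steps` takes the values: 0 → 1 → 2 → 3 → 4 → 5 → 6

Answer: 6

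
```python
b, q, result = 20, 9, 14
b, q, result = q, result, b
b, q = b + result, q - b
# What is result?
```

Trace:
`b, q, result = 20, 9, 14` → b = 20; q = 9; result = 14
`b, q, result = q, result, b` → b = 9; q = 14; result = 20
`b, q = b + result, q - b` → b = 29; q = 5
So result = 20

Answer: 20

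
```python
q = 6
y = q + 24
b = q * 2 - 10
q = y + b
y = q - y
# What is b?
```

Trace:
`q = 6` → q = 6
`y = q + 24` → y = 30
`b = q * 2 - 10` → b = 2
`q = y + b` → q = 32
`y = q - y` → y = 2
So b = 2

Answer: 2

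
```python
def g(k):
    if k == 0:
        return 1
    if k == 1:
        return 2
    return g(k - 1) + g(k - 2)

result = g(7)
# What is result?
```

Build up from base cases: g(0)=1, g(1)=2, g(2)=3, g(3)=5, g(4)=8, g(5)=13, g(6)=21, ..., g(7)=34

Answer: 34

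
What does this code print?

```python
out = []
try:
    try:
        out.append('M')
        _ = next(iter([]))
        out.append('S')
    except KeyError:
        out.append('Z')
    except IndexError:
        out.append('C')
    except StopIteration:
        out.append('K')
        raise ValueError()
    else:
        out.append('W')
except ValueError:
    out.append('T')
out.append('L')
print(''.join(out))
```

Execution trace: 'M' (inner try body) → 'K' (inner except StopIteration) → 'T' (outer except ValueError) → 'L' (after the try/except). Output: MKTL

Answer: MKTL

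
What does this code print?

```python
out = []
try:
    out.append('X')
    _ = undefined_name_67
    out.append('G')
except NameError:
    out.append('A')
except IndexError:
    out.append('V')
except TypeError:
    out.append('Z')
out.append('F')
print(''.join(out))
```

Execution trace: 'X' (try body) → 'A' (except NameError) → 'F' (after the try/except). Output: XAF

Answer: XAF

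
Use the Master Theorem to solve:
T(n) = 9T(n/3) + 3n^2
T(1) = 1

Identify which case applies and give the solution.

a=9, b=3, f(n)=3n^2. log_3(9) = 2. Since c=2 = 2, Case 2 applies: T(n) = Θ(n^log_b(a) · log n) = O(n^2 log n).

Answer: O(n^2 log n) - Case 2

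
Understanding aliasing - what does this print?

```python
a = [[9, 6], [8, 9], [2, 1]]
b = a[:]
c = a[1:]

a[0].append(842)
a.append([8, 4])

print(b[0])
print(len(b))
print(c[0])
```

Key concept: slice with nested mutation.
Step by step:
`a = [[9, 6], [8, 9], [2, 1]]` → a = [[9, 6], [8, 9], [2, 1]]
`b = a[:]` → b = [[9, 6], [8, 9], [2, 1]]
`c = a[1:]` → c = [[8, 9], [2, 1]]
`a[0].append(842)` → a = [[9, 6, 842], [8, 9], [2, 1]]; b = [[9, 6, 842], [8, 9], [2, 1]]
`a.append([8, 4])` → a = [[9, 6, 842], [8, 9], [2, 1], [8, 4]]
`print(b[0])` → prints [9, 6, 842]
`print(len(b))` → prints 3
`print(c[0])` → prints [8, 9]

Answer:
[9, 6, 842]
3
[8, 9]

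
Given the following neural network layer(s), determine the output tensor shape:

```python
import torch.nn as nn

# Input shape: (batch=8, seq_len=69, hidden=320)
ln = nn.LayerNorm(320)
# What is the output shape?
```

Input: (8, 69, 320) -> Output: (8, 69, 320)

Answer: (8, 69, 320)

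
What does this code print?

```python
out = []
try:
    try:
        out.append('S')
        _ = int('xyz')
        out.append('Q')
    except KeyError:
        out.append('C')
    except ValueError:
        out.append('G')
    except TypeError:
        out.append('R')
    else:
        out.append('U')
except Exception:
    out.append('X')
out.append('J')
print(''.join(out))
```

Execution trace: 'S' (inner try body) → 'G' (inner except ValueError) → 'J' (after the try/except). Output: SGJ

Answer: SGJ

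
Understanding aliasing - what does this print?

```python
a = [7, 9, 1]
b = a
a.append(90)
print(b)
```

Key concept: basic list aliasing.
Step by step:
`a = [7, 9, 1]` → a = [7, 9, 1]
`b = a` → b = [7, 9, 1] (same object as a)
`a.append(90)` → a = [7, 9, 1, 90] (same object as b); b = [7, 9, 1, 90] (same object as a)
`print(b)` → prints [7, 9, 1, 90]

Answer: [7, 9, 1, 90]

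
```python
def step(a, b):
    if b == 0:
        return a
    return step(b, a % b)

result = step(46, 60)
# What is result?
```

step(46, 60) -> step(60, 46) -> step(46, 14) -> step(14, 4) -> step(4, 2) -> step(2, 0) -> 2

Answer: 2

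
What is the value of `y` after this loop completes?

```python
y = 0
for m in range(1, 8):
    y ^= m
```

XOR of 1 to 7
`y` takes the values: 0 → 1 → 3 → 0 → 4 → 1 → 7 → 0

Answer: 0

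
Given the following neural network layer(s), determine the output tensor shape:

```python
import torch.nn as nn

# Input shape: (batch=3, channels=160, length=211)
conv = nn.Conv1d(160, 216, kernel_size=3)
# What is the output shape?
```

Input: (3, 160, 211) -> Output: (3, 216, 209)

Answer: (3, 216, 209)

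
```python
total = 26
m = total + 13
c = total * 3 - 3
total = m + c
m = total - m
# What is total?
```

Trace:
`total = 26` → total = 26
`m = total + 13` → m = 39
`c = total * 3 - 3` → c = 75
`total = m + c` → total = 114
`m = total - m` → m = 75
So total = 114

Answer: 114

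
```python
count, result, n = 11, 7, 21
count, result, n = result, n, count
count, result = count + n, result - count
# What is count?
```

Trace:
`count, result, n = 11, 7, 21` → count = 11; result = 7; n = 21
`count, result, n = result, n, count` → count = 7; result = 21; n = 11
`count, result = count + n, result - count` → count = 18; result = 14
So count = 18

Answer: 18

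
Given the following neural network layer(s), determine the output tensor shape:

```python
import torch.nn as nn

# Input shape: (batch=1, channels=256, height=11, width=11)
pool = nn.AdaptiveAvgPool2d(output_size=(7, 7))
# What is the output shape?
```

Input: (1, 256, 11, 11) -> Output: (1, 256, 7, 7)

Answer: (1, 256, 7, 7)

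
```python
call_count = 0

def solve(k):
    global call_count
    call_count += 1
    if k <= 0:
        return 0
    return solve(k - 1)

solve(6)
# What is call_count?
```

Linear recursion stepping by 1: 7 calls from k=6 down to ≤0.

Answer: 7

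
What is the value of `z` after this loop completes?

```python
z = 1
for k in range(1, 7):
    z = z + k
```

Start at 1, add 1 through 6
`z` takes the values: 1 → 2 → 4 → 7 → 11 → 16 → 22

Answer: 22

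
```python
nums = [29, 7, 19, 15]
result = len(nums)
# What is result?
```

Trace:
`nums = [29, 7, 19, 15]` → nums = [29, 7, 19, 15]
`result = len(nums)` → result = 4
So result = 4

Answer: 4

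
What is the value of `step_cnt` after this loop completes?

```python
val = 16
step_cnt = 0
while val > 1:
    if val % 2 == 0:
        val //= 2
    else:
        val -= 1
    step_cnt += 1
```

Steps to reduce 16 to 1
`step_cnt` takes the values: 0 → 1 → 2 → 3 → 4

Answer: 4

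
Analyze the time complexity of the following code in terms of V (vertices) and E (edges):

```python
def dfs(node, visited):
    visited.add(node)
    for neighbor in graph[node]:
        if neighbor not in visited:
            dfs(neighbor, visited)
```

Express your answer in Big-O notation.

This is Depth-first search (recursive). Time complexity: O(V + E).

Answer: O(V + E)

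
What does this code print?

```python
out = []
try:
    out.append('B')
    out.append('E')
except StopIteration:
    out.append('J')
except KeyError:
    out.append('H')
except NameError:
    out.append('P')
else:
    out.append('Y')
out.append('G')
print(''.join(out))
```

Execution trace: 'B' (try body) → 'E' (try body, no exception) → 'Y' (else) → 'G' (after the try/except). Output: BEYG

Answer: BEYG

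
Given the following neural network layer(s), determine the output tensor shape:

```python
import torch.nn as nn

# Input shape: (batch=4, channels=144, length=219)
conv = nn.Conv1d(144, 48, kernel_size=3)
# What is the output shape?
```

Input: (4, 144, 219) -> Output: (4, 48, 217)

Answer: (4, 48, 217)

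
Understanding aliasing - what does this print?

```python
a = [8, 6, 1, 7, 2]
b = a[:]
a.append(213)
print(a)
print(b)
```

Key concept: slice [:] creates copy.
Step by step:
`a = [8, 6, 1, 7, 2]` → a = [8, 6, 1, 7, 2]
`b = a[:]` → b = [8, 6, 1, 7, 2]
`a.append(213)` → a = [8, 6, 1, 7, 2, 213]
`print(a)` → prints [8, 6, 1, 7, 2, 213]
`print(b)` → prints [8, 6, 1, 7, 2]

Answer:
[8, 6, 1, 7, 2, 213]
[8, 6, 1, 7, 2]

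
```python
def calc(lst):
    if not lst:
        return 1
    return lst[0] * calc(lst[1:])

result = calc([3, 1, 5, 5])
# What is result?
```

Product over [3, 1, 5, 5] = 3 * 1 * 5 * 5 = 75

Answer: 75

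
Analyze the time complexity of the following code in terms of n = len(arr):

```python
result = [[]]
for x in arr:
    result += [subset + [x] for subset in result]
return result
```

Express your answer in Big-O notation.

This is subset (power-set) generation — 2^n subsets, each materialised as a list of up to n elements. Time complexity: O(n · 2^n).

Answer: O(n · 2^n)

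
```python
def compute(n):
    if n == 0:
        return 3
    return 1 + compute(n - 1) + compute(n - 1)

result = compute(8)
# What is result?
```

compute(n) = 1 + 2·compute(n-1), compute(0)=3. Closed form: (3+1)·2^8 - 1 = 1023.

Answer: 1023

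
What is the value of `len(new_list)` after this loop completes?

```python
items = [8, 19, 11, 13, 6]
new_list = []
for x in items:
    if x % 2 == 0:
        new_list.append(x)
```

Count even numbers in [8, 19, 11, 13, 6]
`new_list` takes the values: [] → [8] → [8, 6]
So `len(new_list)` = 2

Answer: 2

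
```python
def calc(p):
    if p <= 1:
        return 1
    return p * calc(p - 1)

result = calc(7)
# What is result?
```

calc(7) = 7 * 6 * 5 * 4 * 3 * 2 * 1 = 5040

Answer: 5040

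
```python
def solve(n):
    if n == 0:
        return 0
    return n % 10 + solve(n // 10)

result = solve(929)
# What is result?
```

Sum of digits of 929: 9 + 2 + 9 = 20

Answer: 20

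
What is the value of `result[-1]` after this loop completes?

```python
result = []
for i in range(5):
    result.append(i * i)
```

Last element of squares 0 to 4
`result` takes the values: [] → [0] → [0, 1] → [0, 1, 4] → [0, 1, 4, 9] → [0, 1, 4, 9, 16]
So `result[-1]` = 16

Answer: 16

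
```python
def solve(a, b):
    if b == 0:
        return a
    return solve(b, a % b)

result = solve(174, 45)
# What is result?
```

solve(174, 45) -> solve(45, 39) -> solve(39, 6) -> solve(6, 3) -> solve(3, 0) -> 3

Answer: 3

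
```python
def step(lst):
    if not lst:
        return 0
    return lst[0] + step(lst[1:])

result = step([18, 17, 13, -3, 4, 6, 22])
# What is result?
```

18 + 17 + 13 + (-3) + 4 + 6 + 22 + 0 = 77

Answer: 77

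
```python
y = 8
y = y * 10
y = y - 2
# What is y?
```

Trace:
`y = 8` → y = 8
`y = y * 10` → y = 80
`y = y - 2` → y = 78
So y = 78

Answer: 78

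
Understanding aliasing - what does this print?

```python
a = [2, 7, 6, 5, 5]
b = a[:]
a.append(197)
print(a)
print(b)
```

Key concept: slice [:] creates copy.
Step by step:
`a = [2, 7, 6, 5, 5]` → a = [2, 7, 6, 5, 5]
`b = a[:]` → b = [2, 7, 6, 5, 5]
`a.append(197)` → a = [2, 7, 6, 5, 5, 197]
`print(a)` → prints [2, 7, 6, 5, 5, 197]
`print(b)` → prints [2, 7, 6, 5, 5]

Answer:
[2, 7, 6, 5, 5, 197]
[2, 7, 6, 5, 5]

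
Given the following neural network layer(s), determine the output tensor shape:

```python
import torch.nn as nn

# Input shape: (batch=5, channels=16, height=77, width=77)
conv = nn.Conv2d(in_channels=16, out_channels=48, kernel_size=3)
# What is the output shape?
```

Input: (5, 16, 77, 77) -> Output: (5, 48, 75, 75)

Answer: (5, 48, 75, 75)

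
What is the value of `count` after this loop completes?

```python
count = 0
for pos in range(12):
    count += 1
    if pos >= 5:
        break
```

Loop breaks when pos reaches 5, count is 6
`count` takes the values: 0 → 1 → 2 → 3 → 4 → 5 → 6

Answer: 6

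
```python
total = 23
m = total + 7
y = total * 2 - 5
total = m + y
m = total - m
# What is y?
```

Trace:
`total = 23` → total = 23
`m = total + 7` → m = 30
`y = total * 2 - 5` → y = 41
`total = m + y` → total = 71
`m = total - m` → m = 41
So y = 41

Answer: 41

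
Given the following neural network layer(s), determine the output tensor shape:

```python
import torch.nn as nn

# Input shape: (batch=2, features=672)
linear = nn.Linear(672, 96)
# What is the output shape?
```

Input: (2, 672) -> Output: (2, 96)

Answer: (2, 96)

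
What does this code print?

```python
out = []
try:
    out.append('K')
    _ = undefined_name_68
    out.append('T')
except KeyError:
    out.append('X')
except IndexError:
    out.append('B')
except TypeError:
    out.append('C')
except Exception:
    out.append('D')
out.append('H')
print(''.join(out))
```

Execution trace: 'K' (try body) → 'D' (except Exception) → 'H' (after the try/except). Output: KDH

Answer: KDH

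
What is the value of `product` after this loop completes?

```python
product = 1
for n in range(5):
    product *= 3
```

3^5 = 243
`product` takes the values: 1 → 3 → 9 → 27 → 81 → 243

Answer: 243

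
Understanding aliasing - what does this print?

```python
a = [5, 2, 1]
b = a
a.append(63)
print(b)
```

Key concept: basic list aliasing.
Step by step:
`a = [5, 2, 1]` → a = [5, 2, 1]
`b = a` → b = [5, 2, 1] (same object as a)
`a.append(63)` → a = [5, 2, 1, 63] (same object as b); b = [5, 2, 1, 63] (same object as a)
`print(b)` → prints [5, 2, 1, 63]

Answer: [5, 2, 1, 63]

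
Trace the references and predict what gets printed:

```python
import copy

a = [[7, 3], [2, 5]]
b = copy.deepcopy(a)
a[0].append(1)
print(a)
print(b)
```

Key concept: deep copy is fully independent.
Step by step:
`a = [[7, 3], [2, 5]]` → a = [[7, 3], [2, 5]]
`b = copy.deepcopy(a)` → b = [[7, 3], [2, 5]]
`a[0].append(1)` → a = [[7, 3, 1], [2, 5]]
`print(a)` → prints [[7, 3, 1], [2, 5]]
`print(b)` → prints [[7, 3], [2, 5]]

Answer:
[[7, 3, 1], [2, 5]]
[[7, 3], [2, 5]]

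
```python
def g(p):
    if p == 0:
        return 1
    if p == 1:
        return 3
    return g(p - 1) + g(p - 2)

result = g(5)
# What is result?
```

Build up from base cases: g(0)=1, g(1)=3, g(2)=4, g(3)=7, g(4)=11, g(5)=18

Answer: 18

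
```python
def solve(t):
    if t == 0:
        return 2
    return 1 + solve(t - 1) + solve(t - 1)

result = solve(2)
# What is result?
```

solve(t) = 1 + 2·solve(t-1), solve(0)=2. Closed form: (2+1)·2^2 - 1 = 11.

Answer: 11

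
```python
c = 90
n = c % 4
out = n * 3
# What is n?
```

Trace:
`c = 90` → c = 90
`n = c % 4` → n = 2
`out = n * 3` → out = 6
So n = 2

Answer: 2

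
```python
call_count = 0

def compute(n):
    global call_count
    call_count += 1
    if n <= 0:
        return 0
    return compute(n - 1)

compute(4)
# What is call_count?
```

Linear recursion stepping by 1: 5 calls from n=4 down to ≤0.

Answer: 5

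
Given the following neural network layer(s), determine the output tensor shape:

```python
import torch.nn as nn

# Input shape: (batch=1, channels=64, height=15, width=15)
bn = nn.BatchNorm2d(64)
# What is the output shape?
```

Input: (1, 64, 15, 15) -> Output: (1, 64, 15, 15)

Answer: (1, 64, 15, 15)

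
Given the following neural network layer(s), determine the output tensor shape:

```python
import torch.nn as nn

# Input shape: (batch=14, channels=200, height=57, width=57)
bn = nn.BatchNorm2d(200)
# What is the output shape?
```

Input: (14, 200, 57, 57) -> Output: (14, 200, 57, 57)

Answer: (14, 200, 57, 57)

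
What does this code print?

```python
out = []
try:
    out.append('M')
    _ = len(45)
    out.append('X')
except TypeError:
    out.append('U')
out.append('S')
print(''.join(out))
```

Execution trace: 'M' (try body) → 'U' (except TypeError) → 'S' (after the try/except). Output: MUS

Answer: MUS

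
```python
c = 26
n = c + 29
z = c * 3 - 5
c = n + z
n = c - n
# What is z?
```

Trace:
`c = 26` → c = 26
`n = c + 29` → n = 55
`z = c * 3 - 5` → z = 73
`c = n + z` → c = 128
`n = c - n` → n = 73
So z = 73

Answer: 73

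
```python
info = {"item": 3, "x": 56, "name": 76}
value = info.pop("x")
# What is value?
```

Trace:
`info = {"item": 3, "x": 56, "name": 76}` → info = {'item': 3, 'x': 56, 'name': 76}
`value = info.pop("x")` → info = {'item': 3, 'name': 76}; value = 56
So value = 56

Answer: 56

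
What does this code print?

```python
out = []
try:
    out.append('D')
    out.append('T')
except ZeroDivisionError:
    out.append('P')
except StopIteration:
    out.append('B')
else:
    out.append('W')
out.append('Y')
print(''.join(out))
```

Execution trace: 'D' (try body) → 'T' (try body, no exception) → 'W' (else) → 'Y' (after the try/except). Output: DTWY

Answer: DTWY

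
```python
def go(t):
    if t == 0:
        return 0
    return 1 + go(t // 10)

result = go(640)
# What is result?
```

Count of digits of 640: 3

Answer: 3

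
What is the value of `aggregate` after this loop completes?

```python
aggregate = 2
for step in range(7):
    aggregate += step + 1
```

Start at 2, add 1 to 7 = 30
`aggregate` takes the values: 2 → 3 → 5 → 8 → 12 → 17 → 23 → 30

Answer: 30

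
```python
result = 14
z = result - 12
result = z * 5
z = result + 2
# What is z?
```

Trace:
`result = 14` → result = 14
`z = result - 12` → z = 2
`result = z * 5` → result = 10
`z = result + 2` → z = 12
So z = 12

Answer: 12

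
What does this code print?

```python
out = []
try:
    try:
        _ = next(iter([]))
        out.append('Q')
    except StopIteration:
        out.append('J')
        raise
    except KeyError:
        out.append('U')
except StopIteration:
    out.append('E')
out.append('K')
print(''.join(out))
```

Execution trace: 'J' (inner except StopIteration) → 'E' (outer except StopIteration) → 'K' (after the try/except). Output: JEK

Answer: JEK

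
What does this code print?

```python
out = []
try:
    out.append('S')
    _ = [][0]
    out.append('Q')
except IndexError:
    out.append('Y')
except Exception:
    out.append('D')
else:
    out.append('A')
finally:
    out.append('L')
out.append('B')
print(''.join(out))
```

Execution trace: 'S' (try body) → 'Y' (except IndexError) → 'L' (finally) → 'B' (after the try/except). Output: SYLB

Answer: SYLB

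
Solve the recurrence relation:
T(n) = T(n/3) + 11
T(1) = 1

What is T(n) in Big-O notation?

Each step divides n by 3 and adds 11. After log_3(n) steps we reach T(1)=1. So T(n) = 11·log_3(n) + 1 = O(log n).

Answer: O(log n)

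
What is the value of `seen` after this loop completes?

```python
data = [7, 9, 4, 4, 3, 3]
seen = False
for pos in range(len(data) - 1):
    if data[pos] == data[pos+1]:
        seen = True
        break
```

Check consecutive duplicates in [7, 9, 4, 4, 3, 3]
`seen` takes the values: False → True

Answer: True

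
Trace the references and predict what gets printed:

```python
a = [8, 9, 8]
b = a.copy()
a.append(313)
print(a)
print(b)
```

Key concept: list.copy() creates independent copy.
Step by step:
`a = [8, 9, 8]` → a = [8, 9, 8]
`b = a.copy()` → b = [8, 9, 8]
`a.append(313)` → a = [8, 9, 8, 313]
`print(a)` → prints [8, 9, 8, 313]
`print(b)` → prints [8, 9, 8]

Answer:
[8, 9, 8, 313]
[8, 9, 8]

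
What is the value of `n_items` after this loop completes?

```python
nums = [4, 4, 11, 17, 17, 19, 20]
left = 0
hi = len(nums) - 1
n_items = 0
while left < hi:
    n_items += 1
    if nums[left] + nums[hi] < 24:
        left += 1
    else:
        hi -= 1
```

Steps to find pair summing to 24
`n_items` takes the values: 0 → 1 → 2 → 3 → 4 → 5 → 6

Answer: 6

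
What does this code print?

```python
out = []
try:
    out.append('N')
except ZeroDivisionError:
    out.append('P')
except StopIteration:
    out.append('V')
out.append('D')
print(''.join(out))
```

Execution trace: 'N' (try body, no exception) → 'D' (after the try/except). Output: ND

Answer: ND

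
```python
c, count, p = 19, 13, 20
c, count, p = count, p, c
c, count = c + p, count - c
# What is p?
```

Trace:
`c, count, p = 19, 13, 20` → c = 19; count = 13; p = 20
`c, count, p = count, p, c` → c = 13; count = 20; p = 19
`c, count = c + p, count - c` → c = 32; count = 7
So p = 19

Answer: 19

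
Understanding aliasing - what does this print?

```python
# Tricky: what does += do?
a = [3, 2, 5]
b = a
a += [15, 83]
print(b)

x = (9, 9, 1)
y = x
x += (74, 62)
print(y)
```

Key concept: += behavior differs for mutable vs immutable.
Step by step:
`a = [3, 2, 5]` → a = [3, 2, 5]
`b = a` → b = [3, 2, 5] (same object as a)
`a += [15, 83]` → a = [3, 2, 5, 15, 83] (same object as b); b = [3, 2, 5, 15, 83] (same object as a)
`print(b)` → prints [3, 2, 5, 15, 83]
`x = (9, 9, 1)` → x = (9, 9, 1)
`y = x` → y = (9, 9, 1)
`x += (74, 62)` → x = (9, 9, 1, 74, 62)
`print(y)` → prints (9, 9, 1)

Answer:
[3, 2, 5, 15, 83]
(9, 9, 1)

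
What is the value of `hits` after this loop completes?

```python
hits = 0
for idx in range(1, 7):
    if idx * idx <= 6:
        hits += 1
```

Count numbers where idx² ≤ 6
`hits` takes the values: 0 → 1 → 2

Answer: 2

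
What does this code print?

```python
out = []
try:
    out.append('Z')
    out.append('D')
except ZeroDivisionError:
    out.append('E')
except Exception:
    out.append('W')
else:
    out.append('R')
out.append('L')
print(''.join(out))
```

Execution trace: 'Z' (try body) → 'D' (try body, no exception) → 'R' (else) → 'L' (after the try/except). Output: ZDRL

Answer: ZDRL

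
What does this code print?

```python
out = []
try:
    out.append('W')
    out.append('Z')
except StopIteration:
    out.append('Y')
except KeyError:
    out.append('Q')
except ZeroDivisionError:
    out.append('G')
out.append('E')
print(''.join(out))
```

Execution trace: 'W' (try body) → 'Z' (try body, no exception) → 'E' (after the try/except). Output: WZE

Answer: WZE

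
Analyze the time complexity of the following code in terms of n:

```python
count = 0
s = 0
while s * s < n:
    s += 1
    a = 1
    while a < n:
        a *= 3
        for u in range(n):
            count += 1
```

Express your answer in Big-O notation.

Each loop level contributes: √n × log n × n. Multiplying the contributions gives O(n√n log n).

Answer: O(n√n log n)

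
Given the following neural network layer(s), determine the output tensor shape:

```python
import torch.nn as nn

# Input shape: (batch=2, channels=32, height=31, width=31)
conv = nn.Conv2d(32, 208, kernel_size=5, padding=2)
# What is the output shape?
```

Input: (2, 32, 31, 31) -> Output: (2, 208, 31, 31)

Answer: (2, 208, 31, 31)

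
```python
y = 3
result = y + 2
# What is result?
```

Trace:
`y = 3` → y = 3
`result = y + 2` → result = 5
So result = 5

Answer: 5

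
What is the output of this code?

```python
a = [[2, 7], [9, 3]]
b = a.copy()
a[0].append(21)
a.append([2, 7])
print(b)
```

Key concept: shallow copy with nested lists.
Step by step:
`a = [[2, 7], [9, 3]]` → a = [[2, 7], [9, 3]]
`b = a.copy()` → b = [[2, 7], [9, 3]]
`a[0].append(21)` → a = [[2, 7, 21], [9, 3]]; b = [[2, 7, 21], [9, 3]]
`a.append([2, 7])` → a = [[2, 7, 21], [9, 3], [2, 7]]
`print(b)` → prints [[2, 7, 21], [9, 3]]

Answer: [[2, 7, 21], [9, 3]]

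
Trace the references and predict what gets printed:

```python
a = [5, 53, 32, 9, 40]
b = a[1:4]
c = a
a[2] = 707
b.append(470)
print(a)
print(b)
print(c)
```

Key concept: slice vs alias.
Step by step:
`a = [5, 53, 32, 9, 40]` → a = [5, 53, 32, 9, 40]
`b = a[1:4]` → b = [53, 32, 9]
`c = a` → c = [5, 53, 32, 9, 40] (same object as a)
`a[2] = 707` → a = [5, 53, 707, 9, 40] (same object as c); c = [5, 53, 707, 9, 40] (same object as a)
`b.append(470)` → b = [53, 32, 9, 470]
`print(a)` → prints [5, 53, 707, 9, 40]
`print(b)` → prints [53, 32, 9, 470]
`print(c)` → prints [5, 53, 707, 9, 40]

Answer:
[5, 53, 707, 9, 40]
[53, 32, 9, 470]
[5, 53, 707, 9, 40]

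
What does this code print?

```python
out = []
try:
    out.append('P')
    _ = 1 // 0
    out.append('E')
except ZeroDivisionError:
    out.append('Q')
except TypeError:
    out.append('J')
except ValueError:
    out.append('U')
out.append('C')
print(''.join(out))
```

Execution trace: 'P' (try body) → 'Q' (except ZeroDivisionError) → 'C' (after the try/except). Output: PQC

Answer: PQC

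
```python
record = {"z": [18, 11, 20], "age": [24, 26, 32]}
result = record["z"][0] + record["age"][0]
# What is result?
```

Trace:
`record = {"z": [18, 11, 20], "age": [24, 26, 32]}` → record = {'z': [18, 11, 20], 'age': [24, 26, 32]}
`result = record["z"][0] + record["age"][0]` → result = 42
So result = 42

Answer: 42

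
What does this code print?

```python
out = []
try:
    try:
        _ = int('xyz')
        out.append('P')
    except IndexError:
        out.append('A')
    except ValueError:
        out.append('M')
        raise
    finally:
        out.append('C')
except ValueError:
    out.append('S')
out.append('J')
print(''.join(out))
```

Execution trace: 'M' (inner except ValueError) → 'C' (inner finally) → 'S' (outer except ValueError) → 'J' (after the try/except). Output: MCSJ

Answer: MCSJ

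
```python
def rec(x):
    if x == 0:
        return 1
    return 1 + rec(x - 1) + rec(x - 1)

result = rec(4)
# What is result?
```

rec(x) = 1 + 2·rec(x-1), rec(0)=1. Closed form: (1+1)·2^4 - 1 = 31.

Answer: 31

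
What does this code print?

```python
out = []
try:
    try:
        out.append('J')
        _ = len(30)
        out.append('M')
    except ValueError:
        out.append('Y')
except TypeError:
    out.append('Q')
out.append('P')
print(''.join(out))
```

Execution trace: 'J' (try body) → 'Q' (outer except TypeError) → 'P' (after the try/except). Output: JQP

Answer: JQP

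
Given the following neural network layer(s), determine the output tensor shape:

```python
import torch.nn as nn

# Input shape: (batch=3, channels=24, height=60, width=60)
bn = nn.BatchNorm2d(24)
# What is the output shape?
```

Input: (3, 24, 60, 60) -> Output: (3, 24, 60, 60)

Answer: (3, 24, 60, 60)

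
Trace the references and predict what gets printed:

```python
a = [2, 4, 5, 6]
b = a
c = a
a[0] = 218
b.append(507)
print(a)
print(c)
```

Key concept: multiple aliases.
Step by step:
`a = [2, 4, 5, 6]` → a = [2, 4, 5, 6]
`b = a` → b = [2, 4, 5, 6] (same object as a)
`c = a` → c = [2, 4, 5, 6] (same object as a, b)
`a[0] = 218` → a = [218, 4, 5, 6] (same object as b, c); b = [218, 4, 5, 6] (same object as a, c); c = [218, 4, 5, 6] (same object as a, b)
`b.append(507)` → a = [218, 4, 5, 6, 507] (same object as b, c); b = [218, 4, 5, 6, 507] (same object as a, c); c = [218, 4, 5, 6, 507] (same object as a, b)
`print(a)` → prints [218, 4, 5, 6, 507]
`print(c)` → prints [218, 4, 5, 6, 507]

Answer:
[218, 4, 5, 6, 507]
[218, 4, 5, 6, 507]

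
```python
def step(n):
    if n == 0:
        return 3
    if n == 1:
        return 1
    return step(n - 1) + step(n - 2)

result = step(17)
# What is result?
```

Build up from base cases: step(0)=3, step(1)=1, step(2)=4, step(3)=5, step(4)=9, step(5)=14, step(6)=23, ..., step(17)=4558

Answer: 4558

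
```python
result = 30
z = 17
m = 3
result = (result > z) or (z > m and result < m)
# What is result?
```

Trace:
`result = 30` → result = 30
`z = 17` → z = 17
`m = 3` → m = 3
`result = (result > z) or (z > m and result < m)` → result = True
So result = True

Answer: True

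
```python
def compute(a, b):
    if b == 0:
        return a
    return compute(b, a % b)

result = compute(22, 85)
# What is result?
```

compute(22, 85) -> compute(85, 22) -> compute(22, 19) -> compute(19, 3) -> compute(3, 1) -> compute(1, 0) -> 1

Answer: 1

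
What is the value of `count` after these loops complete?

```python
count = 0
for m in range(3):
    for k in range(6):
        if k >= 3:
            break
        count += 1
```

Inner breaks at 3, outer runs 3 times
`count` takes the values: 0 → 1 → 2 → 3 → 4 → 5 → 6 → 7 → 8 → 9

Answer: 9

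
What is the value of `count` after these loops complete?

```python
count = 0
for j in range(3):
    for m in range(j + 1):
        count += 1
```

Triangle: 1 + 2 + ... + 3
`count` takes the values: 0 → 1 → 2 → 3 → 4 → 5 → 6

Answer: 6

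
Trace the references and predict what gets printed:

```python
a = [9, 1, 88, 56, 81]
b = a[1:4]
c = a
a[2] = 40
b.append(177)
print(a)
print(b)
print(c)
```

Key concept: slice vs alias.
Step by step:
`a = [9, 1, 88, 56, 81]` → a = [9, 1, 88, 56, 81]
`b = a[1:4]` → b = [1, 88, 56]
`c = a` → c = [9, 1, 88, 56, 81] (same object as a)
`a[2] = 40` → a = [9, 1, 40, 56, 81] (same object as c); c = [9, 1, 40, 56, 81] (same object as a)
`b.append(177)` → b = [1, 88, 56, 177]
`print(a)` → prints [9, 1, 40, 56, 81]
`print(b)` → prints [1, 88, 56, 177]
`print(c)` → prints [9, 1, 40, 56, 81]

Answer:
[9, 1, 40, 56, 81]
[1, 88, 56, 177]
[9, 1, 40, 56, 81]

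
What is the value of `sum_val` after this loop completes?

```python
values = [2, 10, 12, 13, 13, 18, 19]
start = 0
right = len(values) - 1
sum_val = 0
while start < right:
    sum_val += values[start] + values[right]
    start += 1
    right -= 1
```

Sum of pairs from ends
`sum_val` takes the values: 0 → 21 → 49 → 74

Answer: 74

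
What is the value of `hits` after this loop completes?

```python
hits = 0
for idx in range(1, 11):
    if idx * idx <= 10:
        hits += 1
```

Count numbers where idx² ≤ 10
`hits` takes the values: 0 → 1 → 2 → 3

Answer: 3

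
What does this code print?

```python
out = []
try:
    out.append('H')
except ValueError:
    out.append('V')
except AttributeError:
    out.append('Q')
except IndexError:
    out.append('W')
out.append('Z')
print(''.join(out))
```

Execution trace: 'H' (try body, no exception) → 'Z' (after the try/except). Output: HZ

Answer: HZ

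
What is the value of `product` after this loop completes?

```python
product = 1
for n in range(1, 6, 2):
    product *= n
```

Product of 1, 3, 5, ... up to 5
`product` takes the values: 1 → 3 → 15

Answer: 15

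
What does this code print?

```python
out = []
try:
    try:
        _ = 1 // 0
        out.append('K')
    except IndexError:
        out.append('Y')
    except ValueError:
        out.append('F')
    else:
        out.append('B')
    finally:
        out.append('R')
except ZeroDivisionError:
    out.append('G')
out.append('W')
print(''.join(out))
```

Execution trace: 'R' (inner finally) → 'G' (outer except ZeroDivisionError) → 'W' (after the try/except). Output: RGW

Answer: RGW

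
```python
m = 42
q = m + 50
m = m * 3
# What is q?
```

Trace:
`m = 42` → m = 42
`q = m + 50` → q = 92
`m = m * 3` → m = 126
So q = 92

Answer: 92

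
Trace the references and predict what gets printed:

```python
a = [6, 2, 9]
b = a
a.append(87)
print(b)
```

Key concept: basic list aliasing.
Step by step:
`a = [6, 2, 9]` → a = [6, 2, 9]
`b = a` → b = [6, 2, 9] (same object as a)
`a.append(87)` → a = [6, 2, 9, 87] (same object as b); b = [6, 2, 9, 87] (same object as a)
`print(b)` → prints [6, 2, 9, 87]

Answer: [6, 2, 9, 87]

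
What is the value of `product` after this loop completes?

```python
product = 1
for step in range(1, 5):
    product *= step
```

4! = 24
`product` takes the values: 1 → 2 → 6 → 24

Answer: 24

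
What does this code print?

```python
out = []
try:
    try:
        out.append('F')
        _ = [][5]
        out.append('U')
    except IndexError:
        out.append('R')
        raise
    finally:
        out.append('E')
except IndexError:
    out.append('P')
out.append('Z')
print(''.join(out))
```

Execution trace: 'F' (inner try body) → 'R' (inner except IndexError) → 'E' (inner finally) → 'P' (outer except IndexError) → 'Z' (after the try/except). Output: FREPZ

Answer: FREPZ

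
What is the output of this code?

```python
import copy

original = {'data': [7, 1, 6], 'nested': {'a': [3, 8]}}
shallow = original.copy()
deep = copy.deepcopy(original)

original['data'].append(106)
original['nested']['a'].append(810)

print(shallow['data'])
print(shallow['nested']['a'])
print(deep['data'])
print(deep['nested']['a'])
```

Key concept: comparing shallow vs deep copy.
Step by step:
`original = {'data': [7, 1, 6], 'nested': {'a': [3, 8]}}` → original = {'data': [7, 1, 6], 'nested': {'a': [3, 8]}}
`shallow = original.copy()` → shallow = {'data': [7, 1, 6], 'nested': {'a': [3, 8]}}
`deep = copy.deepcopy(original)` → deep = {'data': [7, 1, 6], 'nested': {'a': [3, 8]}}
`original['data'].append(106)` → original = {'data': [7, 1, 6, 106], 'nested': {'a': [3, 8]}}; shallow = {'data': [7, 1, 6, 106], 'nested': {'a': [3, 8]}}
`original['nested']['a'].append(810)` → original = {'data': [7, 1, 6, 106], 'nested': {'a': [3, 8, 810]}}; shallow = {'data': [7, 1, 6, 106], 'nested': {'a': [3, 8, 810]}}
`print(shallow['data'])` → prints [7, 1, 6, 106]
`print(shallow['nested']['a'])` → prints [3, 8, 810]
`print(deep['data'])` → prints [7, 1, 6]
`print(deep['nested']['a'])` → prints [3, 8]

Answer:
[7, 1, 6, 106]
[3, 8, 810]
[7, 1, 6]
[3, 8]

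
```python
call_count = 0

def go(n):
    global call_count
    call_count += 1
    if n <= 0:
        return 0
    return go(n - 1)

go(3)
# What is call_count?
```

Linear recursion stepping by 1: 4 calls from n=3 down to ≤0.

Answer: 4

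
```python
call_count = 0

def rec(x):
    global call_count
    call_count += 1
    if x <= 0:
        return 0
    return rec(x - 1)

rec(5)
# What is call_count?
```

Linear recursion stepping by 1: 6 calls from x=5 down to ≤0.

Answer: 6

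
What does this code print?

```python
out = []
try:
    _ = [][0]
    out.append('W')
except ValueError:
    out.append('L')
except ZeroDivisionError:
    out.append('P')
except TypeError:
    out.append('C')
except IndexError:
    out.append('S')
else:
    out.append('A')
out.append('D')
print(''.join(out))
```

Execution trace: 'S' (except IndexError) → 'D' (after the try/except). Output: SD

Answer: SD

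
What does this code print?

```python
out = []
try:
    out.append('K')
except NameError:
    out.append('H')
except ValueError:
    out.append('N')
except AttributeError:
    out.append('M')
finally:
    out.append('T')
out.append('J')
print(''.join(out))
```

Execution trace: 'K' (try body, no exception) → 'T' (finally) → 'J' (after the try/except). Output: KTJ

Answer: KTJ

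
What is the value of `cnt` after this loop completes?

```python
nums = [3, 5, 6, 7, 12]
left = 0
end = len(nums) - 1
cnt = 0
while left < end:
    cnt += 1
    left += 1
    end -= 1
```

Iterations until pointers meet (list length 5)
`cnt` takes the values: 0 → 1 → 2

Answer: 2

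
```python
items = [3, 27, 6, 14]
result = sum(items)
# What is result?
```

Trace:
`items = [3, 27, 6, 14]` → items = [3, 27, 6, 14]
`result = sum(items)` → result = 50
So result = 50

Answer: 50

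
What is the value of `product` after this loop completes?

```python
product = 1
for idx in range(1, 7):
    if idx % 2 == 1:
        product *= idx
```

Product of odd numbers 1 to 6
`product` takes the values: 1 → 3 → 15

Answer: 15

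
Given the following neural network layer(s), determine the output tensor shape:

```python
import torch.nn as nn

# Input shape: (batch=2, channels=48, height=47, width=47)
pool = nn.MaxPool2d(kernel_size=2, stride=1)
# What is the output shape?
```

Input: (2, 48, 47, 47) -> Output: (2, 48, 46, 46)

Answer: (2, 48, 46, 46)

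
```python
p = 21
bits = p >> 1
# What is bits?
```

Trace:
`p = 21` → p = 21
`bits = p >> 1` → bits = 10
So bits = 10

Answer: 10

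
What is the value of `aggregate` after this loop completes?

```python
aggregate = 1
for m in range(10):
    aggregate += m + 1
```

Start at 1, add 1 to 10 = 56
`aggregate` takes the values: 1 → 2 → 4 → 7 → 11 → 16 → 22 → 29 → 37 → 46 → 56

Answer: 56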